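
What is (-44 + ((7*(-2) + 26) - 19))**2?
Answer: 2601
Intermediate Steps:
(-44 + ((7*(-2) + 26) - 19))**2 = (-44 + ((-14 + 26) - 19))**2 = (-44 + (12 - 19))**2 = (-44 - 7)**2 = (-51)**2 = 2601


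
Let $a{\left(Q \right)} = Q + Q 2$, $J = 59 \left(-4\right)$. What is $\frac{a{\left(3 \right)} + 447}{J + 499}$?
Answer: $\frac{456}{263} \approx 1.7338$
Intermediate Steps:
$J = -236$
$a{\left(Q \right)} = 3 Q$ ($a{\left(Q \right)} = Q + 2 Q = 3 Q$)
$\frac{a{\left(3 \right)} + 447}{J + 499} = \frac{3 \cdot 3 + 447}{-236 + 499} = \frac{9 + 447}{263} = 456 \cdot \frac{1}{263} = \frac{456}{263}$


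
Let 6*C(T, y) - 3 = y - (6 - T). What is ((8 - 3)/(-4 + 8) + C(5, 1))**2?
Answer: 49/16 ≈ 3.0625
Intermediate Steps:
C(T, y) = -1/2 + T/6 + y/6 (C(T, y) = 1/2 + (y - (6 - T))/6 = 1/2 + (y + (-6 + T))/6 = 1/2 + (-6 + T + y)/6 = 1/2 + (-1 + T/6 + y/6) = -1/2 + T/6 + y/6)
((8 - 3)/(-4 + 8) + C(5, 1))**2 = ((8 - 3)/(-4 + 8) + (-1/2 + (1/6)*5 + (1/6)*1))**2 = (5/4 + (-1/2 + 5/6 + 1/6))**2 = (5*(1/4) + 1/2)**2 = (5/4 + 1/2)**2 = (7/4)**2 = 49/16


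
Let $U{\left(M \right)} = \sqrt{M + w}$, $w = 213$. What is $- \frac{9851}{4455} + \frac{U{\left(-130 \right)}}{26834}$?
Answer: $- \frac{9851}{4455} + \frac{\sqrt{83}}{26834} \approx -2.2109$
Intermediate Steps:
$U{\left(M \right)} = \sqrt{213 + M}$ ($U{\left(M \right)} = \sqrt{M + 213} = \sqrt{213 + M}$)
$- \frac{9851}{4455} + \frac{U{\left(-130 \right)}}{26834} = - \frac{9851}{4455} + \frac{\sqrt{213 - 130}}{26834} = \left(-9851\right) \frac{1}{4455} + \sqrt{83} \cdot \frac{1}{26834} = - \frac{9851}{4455} + \frac{\sqrt{83}}{26834}$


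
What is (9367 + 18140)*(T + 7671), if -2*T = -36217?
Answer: 1418233413/2 ≈ 7.0912e+8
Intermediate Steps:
T = 36217/2 (T = -½*(-36217) = 36217/2 ≈ 18109.)
(9367 + 18140)*(T + 7671) = (9367 + 18140)*(36217/2 + 7671) = 27507*(51559/2) = 1418233413/2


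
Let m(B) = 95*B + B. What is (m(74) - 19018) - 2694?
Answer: -14608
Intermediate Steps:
m(B) = 96*B
(m(74) - 19018) - 2694 = (96*74 - 19018) - 2694 = (7104 - 19018) - 2694 = -11914 - 2694 = -14608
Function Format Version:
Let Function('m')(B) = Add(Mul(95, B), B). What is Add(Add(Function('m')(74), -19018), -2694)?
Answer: -14608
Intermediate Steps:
Function('m')(B) = Mul(96, B)
Add(Add(Function('m')(74), -19018), -2694) = Add(Add(Mul(96, 74), -19018), -2694) = Add(Add(7104, -19018), -2694) = Add(-11914, -2694) = -14608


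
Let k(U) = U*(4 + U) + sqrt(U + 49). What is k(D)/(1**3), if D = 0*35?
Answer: 7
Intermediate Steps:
D = 0
k(U) = sqrt(49 + U) + U*(4 + U) (k(U) = U*(4 + U) + sqrt(49 + U) = sqrt(49 + U) + U*(4 + U))
k(D)/(1**3) = (0**2 + sqrt(49 + 0) + 4*0)/(1**3) = (0 + sqrt(49) + 0)/1 = (0 + 7 + 0)*1 = 7*1 = 7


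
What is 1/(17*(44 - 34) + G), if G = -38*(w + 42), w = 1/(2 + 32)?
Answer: -17/24261 ≈ -0.00070071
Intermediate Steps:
w = 1/34 ≈ 0.029412
G = -27151/17 (G = -38*(1/34 + 42) = -38*1429/34 = -27151/17 ≈ -1597.1)
1/(17*(44 - 34) + G) = 1/(17*(44 - 34) - 27151/17) = 1/(17*10 - 27151/17) = 1/(170 - 27151/17) = 1/(-24261/17) = -17/24261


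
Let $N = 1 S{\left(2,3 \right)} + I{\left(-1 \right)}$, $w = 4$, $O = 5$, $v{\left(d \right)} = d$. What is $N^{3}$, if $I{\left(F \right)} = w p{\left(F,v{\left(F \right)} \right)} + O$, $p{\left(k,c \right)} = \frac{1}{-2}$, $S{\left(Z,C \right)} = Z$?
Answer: $125$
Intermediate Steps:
$p{\left(k,c \right)} = - \frac{1}{2}$
$I{\left(F \right)} = 3$ ($I{\left(F \right)} = 4 \left(- \frac{1}{2}\right) + 5 = -2 + 5 = 3$)
$N = 5$ ($N = 1 \cdot 2 + 3 = 2 + 3 = 5$)
$N^{3} = 5^{3} = 125$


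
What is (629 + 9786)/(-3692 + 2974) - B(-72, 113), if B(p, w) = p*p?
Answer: -3732527/718 ≈ -5198.5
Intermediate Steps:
B(p, w) = p**2
(629 + 9786)/(-3692 + 2974) - B(-72, 113) = (629 + 9786)/(-3692 + 2974) - 1*(-72)**2 = 10415/(-718) - 1*5184 = 10415*(-1/718) - 5184 = -10415/718 - 5184 = -3732527/718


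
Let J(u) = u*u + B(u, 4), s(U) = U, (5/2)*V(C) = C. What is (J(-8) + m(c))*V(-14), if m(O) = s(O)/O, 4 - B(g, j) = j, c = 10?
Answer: -364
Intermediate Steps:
B(g, j) = 4 - j
V(C) = 2*C/5
J(u) = u² (J(u) = u*u + (4 - 1*4) = u² + (4 - 4) = u² + 0 = u²)
m(O) = 1 (m(O) = O/O = 1)
(J(-8) + m(c))*V(-14) = ((-8)² + 1)*((⅖)*(-14)) = (64 + 1)*(-28/5) = 65*(-28/5) = -364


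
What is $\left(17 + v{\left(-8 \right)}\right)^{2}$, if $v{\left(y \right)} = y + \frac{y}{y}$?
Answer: $100$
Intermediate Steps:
$v{\left(y \right)} = 1 + y$ ($v{\left(y \right)} = y + 1 = 1 + y$)
$\left(17 + v{\left(-8 \right)}\right)^{2} = \left(17 + \left(1 - 8\right)\right)^{2} = \left(17 - 7\right)^{2} = 10^{2} = 100$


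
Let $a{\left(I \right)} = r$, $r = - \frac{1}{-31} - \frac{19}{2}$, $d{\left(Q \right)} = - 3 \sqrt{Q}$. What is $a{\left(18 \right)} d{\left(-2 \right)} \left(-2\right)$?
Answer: $- \frac{1761 i \sqrt{2}}{31} \approx - 80.336 i$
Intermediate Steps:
$r = - \frac{587}{62}$ ($r = \left(-1\right) \left(- \frac{1}{31}\right) - \frac{19}{2} = \frac{1}{31} - \frac{19}{2} = - \frac{587}{62} \approx -9.4677$)
$a{\left(I \right)} = - \frac{587}{62}$
$a{\left(18 \right)} d{\left(-2 \right)} \left(-2\right) = - \frac{587 - 3 \sqrt{-2} \left(-2\right)}{62} = - \frac{587 - 3 i \sqrt{2} \left(-2\right)}{62} = - \frac{587 \cdot 6 i \sqrt{2}}{62} = - \frac{1761 i \sqrt{2}}{31}$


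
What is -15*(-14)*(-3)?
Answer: -630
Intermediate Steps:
-15*(-14)*(-3) = 210*(-3) = -630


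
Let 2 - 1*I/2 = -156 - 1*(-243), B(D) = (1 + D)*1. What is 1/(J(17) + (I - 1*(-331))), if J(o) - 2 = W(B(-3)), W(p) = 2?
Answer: 1/165 ≈ 0.0060606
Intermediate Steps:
B(D) = 1 + D
I = -170 (I = 4 - 2*(-156 - 1*(-243)) = 4 - 2*(-156 + 243) = 4 - 2*87 = 4 - 174 = -170)
J(o) = 4 (J(o) = 2 + 2 = 4)
1/(J(17) + (I - 1*(-331))) = 1/(4 + (-170 - 1*(-331))) = 1/(4 + (-170 + 331)) = 1/(4 + 161) = 1/165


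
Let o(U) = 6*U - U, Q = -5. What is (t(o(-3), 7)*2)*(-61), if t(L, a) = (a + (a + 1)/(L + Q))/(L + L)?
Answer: 671/25 ≈ 26.840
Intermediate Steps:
o(U) = 5*U
t(L, a) = (a + (1 + a)/(-5 + L))/(2*L) (t(L, a) = (a + (a + 1)/(L - 5))/(L + L) = (a + (1 + a)/(-5 + L))/((2*L)) = (a + (1 + a)/(-5 + L))*(1/(2*L)) = (a + (1 + a)/(-5 + L))/(2*L))
(t(o(-3), 7)*2)*(-61) = (((1 - 4*7 + (5*(-3))*7)/(2*((5*(-3)))*(-5 + 5*(-3))))*2)*(-61) = (((½)*(1 - 28 - 15*7)/(-15*(-5 - 15)))*2)*(-61) = (((½)*(-1/15)*(1 - 28 - 105)/(-20))*2)*(-61) = (((½)*(-1/15)*(-1/20)*(-132))*2)*(-61) = -11/50*2*(-61) = -11/25*(-61) = 671/25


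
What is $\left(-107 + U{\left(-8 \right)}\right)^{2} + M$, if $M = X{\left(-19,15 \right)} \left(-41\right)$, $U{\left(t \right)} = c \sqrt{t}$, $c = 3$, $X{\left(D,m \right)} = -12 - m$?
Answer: $12484 - 1284 i \sqrt{2} \approx 12484.0 - 1815.8 i$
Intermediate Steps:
$U{\left(t \right)} = 3 \sqrt{t}$
$M = 1107$ ($M = \left(-12 - 15\right) \left(-41\right) = \left(-27\right) \left(-41\right) = 1107$)
$\left(-107 + U{\left(-8 \right)}\right)^{2} + M = \left(-107 + 3 \sqrt{-8}\right)^{2} + 1107 = \left(-107 + 3 \cdot 2 i \sqrt{2}\right)^{2} + 1107 = \left(-107 + 6 i \sqrt{2}\right)^{2} + 1107 = 1107 + \left(-107 + 6 i \sqrt{2}\right)^{2}$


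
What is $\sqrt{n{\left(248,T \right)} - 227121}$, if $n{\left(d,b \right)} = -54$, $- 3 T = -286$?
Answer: $5 i \sqrt{9087} \approx 476.63 i$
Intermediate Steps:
$T = \frac{286}{3}$ ($T = \left(- \frac{1}{3}\right) \left(-286\right) = \frac{286}{3} \approx 95.333$)
$\sqrt{n{\left(248,T \right)} - 227121} = \sqrt{-54 - 227121} = \sqrt{-227175} = 5 i \sqrt{9087}$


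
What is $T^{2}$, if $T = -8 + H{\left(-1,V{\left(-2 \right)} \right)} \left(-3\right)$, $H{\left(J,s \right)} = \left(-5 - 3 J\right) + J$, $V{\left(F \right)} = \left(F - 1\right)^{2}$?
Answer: $1$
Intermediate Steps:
$V{\left(F \right)} = \left(-1 + F\right)^{2}$
$H{\left(J,s \right)} = -5 - 2 J$
$T = 1$ ($T = -8 + \left(-5 - -2\right) \left(-3\right) = -8 + \left(-5 + 2\right) \left(-3\right) = -8 - -9 = -8 + 9 = 1$)
$T^{2} = 1^{2} = 1$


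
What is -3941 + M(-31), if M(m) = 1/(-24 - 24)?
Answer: -189169/48 ≈ -3941.0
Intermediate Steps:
M(m) = -1/48 (M(m) = 1/(-48) = -1/48)
-3941 + M(-31) = -3941 - 1/48 = -189169/48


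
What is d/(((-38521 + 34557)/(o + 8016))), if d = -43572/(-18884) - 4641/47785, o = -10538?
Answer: 314374767642/223562648135 ≈ 1.4062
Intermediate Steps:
d = 498611844/225592985 (d = -43572*(-1/18884) - 4641*1/47785 = 10893/4721 - 4641/47785 = 498611844/225592985 ≈ 2.2102)
d/(((-38521 + 34557)/(o + 8016))) = 498611844/(225592985*(((-38521 + 34557)/(-10538 + 8016)))) = 498611844/(225592985*((-3964/(-2522)))) = 498611844/(225592985*((-3964*(-1/2522)))) = 498611844/(225592985*(1982/1261)) = (498611844/225592985)*(1261/1982) = 314374767642/223562648135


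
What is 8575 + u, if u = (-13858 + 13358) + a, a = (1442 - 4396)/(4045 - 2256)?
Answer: 14443221/1789 ≈ 8073.4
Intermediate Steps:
a = -2954/1789 ≈ -1.6512
u = -897454/1789 (u = (-13858 + 13358) - 2954/1789 = -500 - 2954/1789 = -897454/1789 ≈ -501.65)
8575 + u = 8575 - 897454/1789 = 14443221/1789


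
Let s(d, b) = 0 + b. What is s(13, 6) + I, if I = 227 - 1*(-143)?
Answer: 376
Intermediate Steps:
I = 370 (I = 227 + 143 = 370)
s(d, b) = b
s(13, 6) + I = 6 + 370 = 376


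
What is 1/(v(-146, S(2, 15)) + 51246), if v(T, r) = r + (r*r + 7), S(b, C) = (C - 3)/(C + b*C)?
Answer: 225/11532001 ≈ 1.9511e-5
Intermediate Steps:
S(b, C) = (-3 + C)/(C + C*b)
v(T, r) = 7 + r + r² (v(T, r) = r + (r² + 7) = r + (7 + r²) = 7 + r + r²)
1/(v(-146, S(2, 15)) + 51246) = 1/((7 + (-3 + 15)/(15*(1 + 2)) + ((-3 + 15)/(15*(1 + 2)))²) + 51246) = 1/((7 + (1/15)*12/3 + ((1/15)*12/3)²) + 51246) = 1/((7 + (1/15)*(⅓)*12 + ((1/15)*(⅓)*12)²) + 51246) = 1/((7 + 4/15 + (4/15)²) + 51246) = 1/((7 + 4/15 + 16/225) + 51246) = 1/(1651/225 + 51246) = 1/(11532001/225) = 225/11532001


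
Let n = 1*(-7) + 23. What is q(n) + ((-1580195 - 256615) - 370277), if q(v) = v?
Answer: -2207071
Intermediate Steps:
n = 16 (n = -7 + 23 = 16)
q(n) + ((-1580195 - 256615) - 370277) = 16 + ((-1580195 - 256615) - 370277) = 16 + (-1836810 - 370277) = 16 - 2207087 = -2207071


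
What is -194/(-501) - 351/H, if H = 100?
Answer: -156451/50100 ≈ -3.1228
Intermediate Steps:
-194/(-501) - 351/H = -194/(-501) - 351/100 = -194*(-1/501) - 351*1/100 = 194/501 - 351/100 = -156451/50100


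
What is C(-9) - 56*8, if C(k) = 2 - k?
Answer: -437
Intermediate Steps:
C(-9) - 56*8 = (2 - 1*(-9)) - 56*8 = (2 + 9) - 448 = 11 - 448 = -437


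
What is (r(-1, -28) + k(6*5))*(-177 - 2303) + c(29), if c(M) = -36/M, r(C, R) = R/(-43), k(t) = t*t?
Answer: -2785319308/1247 ≈ -2.2336e+6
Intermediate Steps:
k(t) = t²
r(C, R) = -R/43 (r(C, R) = R*(-1/43) = -R/43)
(r(-1, -28) + k(6*5))*(-177 - 2303) + c(29) = (-1/43*(-28) + (6*5)²)*(-177 - 2303) - 36/29 = (28/43 + 30²)*(-2480) - 36*1/29 = (28/43 + 900)*(-2480) - 36/29 = (38728/43)*(-2480) - 36/29 = -96045440/43 - 36/29 = -2785319308/1247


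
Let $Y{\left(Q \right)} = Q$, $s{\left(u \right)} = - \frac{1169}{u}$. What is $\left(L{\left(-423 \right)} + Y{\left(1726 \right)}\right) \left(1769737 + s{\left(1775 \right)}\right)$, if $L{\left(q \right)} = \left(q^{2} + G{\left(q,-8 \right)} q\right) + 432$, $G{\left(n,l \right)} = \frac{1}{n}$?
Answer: $\frac{568848475902528}{1775} \approx 3.2048 \cdot 10^{11}$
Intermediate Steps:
$L{\left(q \right)} = 433 + q^{2}$ ($L{\left(q \right)} = \left(q^{2} + \frac{q}{q}\right) + 432 = \left(q^{2} + 1\right) + 432 = \left(1 + q^{2}\right) + 432 = 433 + q^{2}$)
$\left(L{\left(-423 \right)} + Y{\left(1726 \right)}\right) \left(1769737 + s{\left(1775 \right)}\right) = \left(\left(433 + \left(-423\right)^{2}\right) + 1726\right) \left(1769737 - \frac{1169}{1775}\right) = \left(\left(433 + 178929\right) + 1726\right) \left(1769737 - \frac{1169}{1775}\right) = \left(179362 + 1726\right) \left(1769737 - \frac{1169}{1775}\right) = 181088 \cdot \frac{3141282006}{1775} = \frac{568848475902528}{1775}$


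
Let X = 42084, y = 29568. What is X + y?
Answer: 71652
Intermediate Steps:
X + y = 42084 + 29568 = 71652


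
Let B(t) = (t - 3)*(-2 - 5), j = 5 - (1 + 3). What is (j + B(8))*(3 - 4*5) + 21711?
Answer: 22289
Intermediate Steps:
j = 1 (j = 5 - 1*4 = 5 - 4 = 1)
B(t) = 21 - 7*t (B(t) = (-3 + t)*(-7) = 21 - 7*t)
(j + B(8))*(3 - 4*5) + 21711 = (1 + (21 - 7*8))*(3 - 4*5) + 21711 = (1 + (21 - 56))*(3 - 20) + 21711 = (1 - 35)*(-17) + 21711 = -34*(-17) + 21711 = 578 + 21711 = 22289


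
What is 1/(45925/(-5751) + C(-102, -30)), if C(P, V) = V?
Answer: -5751/218455 ≈ -0.026326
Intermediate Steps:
1/(45925/(-5751) + C(-102, -30)) = 1/(45925/(-5751) - 30) = 1/(45925*(-1/5751) - 30) = 1/(-45925/5751 - 30) = 1/(-218455/5751) = -5751/218455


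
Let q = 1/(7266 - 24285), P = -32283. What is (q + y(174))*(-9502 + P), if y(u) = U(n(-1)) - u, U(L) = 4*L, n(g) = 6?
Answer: 1748702935/279 ≈ 6.2678e+6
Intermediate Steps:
q = -1/17019 (q = 1/(-17019) = -1/17019 ≈ -5.8758e-5)
y(u) = 24 - u (y(u) = 4*6 - u = 24 - u)
(q + y(174))*(-9502 + P) = (-1/17019 + (24 - 1*174))*(-9502 - 32283) = (-1/17019 + (24 - 174))*(-41785) = (-1/17019 - 150)*(-41785) = -2552851/17019*(-41785) = 1748702935/279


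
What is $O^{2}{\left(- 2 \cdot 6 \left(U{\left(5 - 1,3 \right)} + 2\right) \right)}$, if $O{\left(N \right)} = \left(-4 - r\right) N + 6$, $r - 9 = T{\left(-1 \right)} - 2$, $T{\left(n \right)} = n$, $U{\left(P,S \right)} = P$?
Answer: $527076$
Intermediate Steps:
$r = 6$ ($r = 9 - 3 = 6$)
$O{\left(N \right)} = 6 - 10 N$ ($O{\left(N \right)} = \left(-4 - 6\right) N + 6 = - 10 N + 6 = 6 - 10 N$)
$O^{2}{\left(- 2 \cdot 6 \left(U{\left(5 - 1,3 \right)} + 2\right) \right)} = \left(6 - 10 \left(- 2 \cdot 6 \left(\left(5 - 1\right) + 2\right)\right)\right)^{2} = \left(6 - 10 \left(- 2 \cdot 6 \left(4 + 2\right)\right)\right)^{2} = \left(6 - 10 \left(- 2 \cdot 6 \cdot 6\right)\right)^{2} = \left(6 - 10 \left(\left(-2\right) 36\right)\right)^{2} = \left(6 - -720\right)^{2} = \left(6 + 720\right)^{2} = 726^{2} = 527076$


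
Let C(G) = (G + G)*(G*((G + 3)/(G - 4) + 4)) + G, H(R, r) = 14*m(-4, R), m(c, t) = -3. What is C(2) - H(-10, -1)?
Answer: 56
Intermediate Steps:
H(R, r) = -42 (H(R, r) = 14*(-3) = -42)
C(G) = G + 2*G²*(4 + (3 + G)/(-4 + G)) (C(G) = (2*G)*(G*((3 + G)/(-4 + G) + 4)) + G = (2*G)*(G*(4 + (3 + G)/(-4 + G))) + G = 2*G²*(4 + (3 + G)/(-4 + G)) + G = G + 2*G²*(4 + (3 + G)/(-4 + G)))
C(2) - H(-10, -1) = 2*(-4 - 25*2 + 10*2²)/(-4 + 2) - 1*(-42) = 2*(-4 - 50 + 10*4)/(-2) + 42 = 2*(-½)*(-4 - 50 + 40) + 42 = 2*(-½)*(-14) + 42 = 14 + 42 = 56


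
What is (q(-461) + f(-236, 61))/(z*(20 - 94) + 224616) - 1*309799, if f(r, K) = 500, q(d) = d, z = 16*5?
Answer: -67751802065/218696 ≈ -3.0980e+5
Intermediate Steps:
z = 80
(q(-461) + f(-236, 61))/(z*(20 - 94) + 224616) - 1*309799 = (-461 + 500)/(80*(20 - 94) + 224616) - 1*309799 = 39/(80*(-74) + 224616) - 309799 = 39/(-5920 + 224616) - 309799 = 39/218696 - 309799 = -67751802065/218696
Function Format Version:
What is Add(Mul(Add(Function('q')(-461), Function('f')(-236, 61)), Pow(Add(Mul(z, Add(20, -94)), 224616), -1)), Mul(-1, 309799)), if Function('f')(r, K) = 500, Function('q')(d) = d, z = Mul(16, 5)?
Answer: Rational(-67751802065, 218696) ≈ -3.0980e+5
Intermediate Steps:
z = 80
Add(Mul(Add(Function('q')(-461), Function('f')(-236, 61)), Pow(Add(Mul(z, Add(20, -94)), 224616), -1)), Mul(-1, 309799)) = Add(Mul(Add(-461, 500), Pow(Add(Mul(80, Add(20, -94)), 224616), -1)), Mul(-1, 309799)) = Add(Mul(39, Pow(Add(Mul(80, -74), 224616), -1)), -309799) = Add(Mul(39, Pow(Add(-5920, 224616), -1)), -309799) = Add(Mul(39, Pow(218696, -1)), -309799) = Add(Mul(39, Rational(1, 218696)), -309799) = Add(Rational(39, 218696), -309799) = Rational(-67751802065, 218696)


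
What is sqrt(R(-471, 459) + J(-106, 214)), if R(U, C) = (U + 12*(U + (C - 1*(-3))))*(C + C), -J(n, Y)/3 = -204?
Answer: 3*I*sqrt(58990) ≈ 728.64*I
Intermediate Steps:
J(n, Y) = 612 (J(n, Y) = -3*(-204) = 612)
R(U, C) = 2*C*(36 + 12*C + 13*U) (R(U, C) = (U + 12*(U + (C + 3)))*(2*C) = (U + 12*(U + (3 + C)))*(2*C) = (U + 12*(3 + C + U))*(2*C) = (U + (36 + 12*C + 12*U))*(2*C) = (36 + 12*C + 13*U)*(2*C) = 2*C*(36 + 12*C + 13*U))
sqrt(R(-471, 459) + J(-106, 214)) = sqrt(2*459*(36 + 12*459 + 13*(-471)) + 612) = sqrt(2*459*(36 + 5508 - 6123) + 612) = sqrt(2*459*(-579) + 612) = sqrt(-531522 + 612) = sqrt(-530910) = 3*I*sqrt(58990)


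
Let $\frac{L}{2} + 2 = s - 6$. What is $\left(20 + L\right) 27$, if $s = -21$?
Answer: $-1026$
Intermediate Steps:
$L = -58$ ($L = -4 + 2 \left(-21 - 6\right) = -4 + 2 \left(-27\right) = -4 - 54 = -58$)
$\left(20 + L\right) 27 = \left(20 - 58\right) 27 = \left(-38\right) 27 = -1026$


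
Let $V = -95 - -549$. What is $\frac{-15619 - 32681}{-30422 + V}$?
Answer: $\frac{12075}{7492} \approx 1.6117$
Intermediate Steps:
$V = 454$ ($V = -95 + 549 = 454$)
$\frac{-15619 - 32681}{-30422 + V} = \frac{-15619 - 32681}{-30422 + 454} = - \frac{48300}{-29968} = \left(-48300\right) \left(- \frac{1}{29968}\right) = \frac{12075}{7492}$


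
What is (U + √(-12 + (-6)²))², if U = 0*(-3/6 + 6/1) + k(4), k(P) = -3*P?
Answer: 168 - 48*√6 ≈ 50.424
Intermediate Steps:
U = -12 (U = 0*(-3/6 + 6/1) - 3*4 = 0*(-3*⅙ + 6*1) - 12 = 0*(-½ + 6) - 12 = 0*(11/2) - 12 = 0 - 12 = -12)
(U + √(-12 + (-6)²))² = (-12 + √(-12 + (-6)²))² = (-12 + √(-12 + 36))² = (-12 + √24)² = (-12 + 2*√6)²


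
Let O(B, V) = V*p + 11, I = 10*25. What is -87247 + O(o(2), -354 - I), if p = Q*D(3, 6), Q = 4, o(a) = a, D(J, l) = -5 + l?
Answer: -89652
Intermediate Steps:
I = 250
p = 4 (p = 4*(-5 + 6) = 4*1 = 4)
O(B, V) = 11 + 4*V (O(B, V) = V*4 + 11 = 4*V + 11 = 11 + 4*V)
-87247 + O(o(2), -354 - I) = -87247 + (11 + 4*(-354 - 1*250)) = -87247 + (11 + 4*(-354 - 250)) = -87247 + (11 + 4*(-604)) = -87247 + (11 - 2416) = -87247 - 2405 = -89652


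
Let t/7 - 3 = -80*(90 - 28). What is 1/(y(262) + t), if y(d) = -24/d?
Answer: -131/4545581 ≈ -2.8819e-5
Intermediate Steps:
t = -34699 (t = 21 + 7*(-80*(90 - 28)) = 21 + 7*(-80*62) = 21 + 7*(-4960) = 21 - 34720 = -34699)
1/(y(262) + t) = 1/(-24/262 - 34699) = 1/(-24*1/262 - 34699) = 1/(-12/131 - 34699) = 1/(-4545581/131) = -131/4545581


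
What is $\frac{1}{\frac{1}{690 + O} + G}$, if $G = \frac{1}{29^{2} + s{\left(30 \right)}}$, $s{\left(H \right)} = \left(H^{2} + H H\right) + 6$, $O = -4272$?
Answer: $\frac{9481554}{935} \approx 10141.0$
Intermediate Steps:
$s{\left(H \right)} = 6 + 2 H^{2}$ ($s{\left(H \right)} = \left(H^{2} + H^{2}\right) + 6 = 2 H^{2} + 6 = 6 + 2 H^{2}$)
$G = \frac{1}{2647}$ ($G = \frac{1}{29^{2} + \left(6 + 2 \cdot 30^{2}\right)} = \frac{1}{841 + \left(6 + 2 \cdot 900\right)} = \frac{1}{841 + \left(6 + 1800\right)} = \frac{1}{841 + 1806} = \frac{1}{2647} \approx 0.00037779$)
$\frac{1}{\frac{1}{690 + O} + G} = \frac{1}{\frac{1}{690 - 4272} + \frac{1}{2647}} = \frac{1}{\frac{1}{-3582} + \frac{1}{2647}} = \frac{1}{- \frac{1}{3582} + \frac{1}{2647}} = \frac{1}{\frac{935}{9481554}} = \frac{9481554}{935}$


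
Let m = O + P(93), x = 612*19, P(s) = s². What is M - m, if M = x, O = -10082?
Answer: 13061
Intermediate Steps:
x = 11628
m = -1433 (m = -10082 + 93² = -10082 + 8649 = -1433)
M = 11628
M - m = 11628 - 1*(-1433) = 11628 + 1433 = 13061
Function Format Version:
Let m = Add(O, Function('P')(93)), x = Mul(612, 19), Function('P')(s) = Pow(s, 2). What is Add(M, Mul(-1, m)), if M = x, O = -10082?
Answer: 13061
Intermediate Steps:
x = 11628
m = -1433 (m = Add(-10082, Pow(93, 2)) = Add(-10082, 8649) = -1433)
M = 11628
Add(M, Mul(-1, m)) = Add(11628, Mul(-1, -1433)) = Add(11628, 1433) = 13061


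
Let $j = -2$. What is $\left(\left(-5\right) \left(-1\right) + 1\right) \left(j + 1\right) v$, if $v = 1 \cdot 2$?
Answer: $-12$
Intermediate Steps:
$v = 2$
$\left(\left(-5\right) \left(-1\right) + 1\right) \left(j + 1\right) v = \left(\left(-5\right) \left(-1\right) + 1\right) \left(-2 + 1\right) 2 = \left(5 + 1\right) \left(-1\right) 2 = 6 \left(-1\right) 2 = \left(-6\right) 2 = -12$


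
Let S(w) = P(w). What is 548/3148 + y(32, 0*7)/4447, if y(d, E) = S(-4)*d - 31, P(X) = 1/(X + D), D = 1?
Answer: 1729342/10499367 ≈ 0.16471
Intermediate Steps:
P(X) = 1/(1 + X) (P(X) = 1/(X + 1) = 1/(1 + X))
S(w) = 1/(1 + w)
y(d, E) = -31 - d/3 (y(d, E) = d/(1 - 4) - 31 = d/(-3) - 31 = -d/3 - 31 = -31 - d/3)
548/3148 + y(32, 0*7)/4447 = 548/3148 + (-31 - ⅓*32)/4447 = 548*(1/3148) + (-31 - 32/3)*(1/4447) = 137/787 - 125/3*1/4447 = 137/787 - 125/13341 = 1729342/10499367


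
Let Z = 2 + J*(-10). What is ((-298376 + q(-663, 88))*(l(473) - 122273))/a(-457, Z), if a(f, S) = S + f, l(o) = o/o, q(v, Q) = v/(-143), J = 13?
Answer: -80261419424/1287 ≈ -6.2363e+7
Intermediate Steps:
q(v, Q) = -v/143 (q(v, Q) = v*(-1/143) = -v/143)
l(o) = 1
Z = -128 (Z = 2 + 13*(-10) = 2 - 130 = -128)
((-298376 + q(-663, 88))*(l(473) - 122273))/a(-457, Z) = ((-298376 - 1/143*(-663))*(1 - 122273))/(-128 - 457) = ((-298376 + 51/11)*(-122272))/(-585) = -3282085/11*(-122272)*(-1/585) = (401307097120/11)*(-1/585) = -80261419424/1287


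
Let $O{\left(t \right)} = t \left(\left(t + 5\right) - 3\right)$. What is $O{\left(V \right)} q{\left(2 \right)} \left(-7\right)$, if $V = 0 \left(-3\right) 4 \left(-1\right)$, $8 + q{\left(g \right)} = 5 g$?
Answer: $0$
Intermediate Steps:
$q{\left(g \right)} = -8 + 5 g$
$V = 0$ ($V = 0 \cdot 4 \left(-1\right) = 0 \left(-1\right) = 0$)
$O{\left(t \right)} = t \left(2 + t\right)$ ($O{\left(t \right)} = t \left(\left(5 + t\right) - 3\right) = t \left(2 + t\right)$)
$O{\left(V \right)} q{\left(2 \right)} \left(-7\right) = 0 \left(2 + 0\right) \left(-8 + 5 \cdot 2\right) \left(-7\right) = 0 \cdot 2 \left(-8 + 10\right) \left(-7\right) = 0 \cdot 2 \left(-7\right) = 0 \left(-7\right) = 0$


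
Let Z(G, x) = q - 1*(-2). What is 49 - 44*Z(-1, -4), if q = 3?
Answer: -171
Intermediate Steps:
Z(G, x) = 5 (Z(G, x) = 3 - 1*(-2) = 3 + 2 = 5)
49 - 44*Z(-1, -4) = 49 - 44*5 = 49 - 220 = -171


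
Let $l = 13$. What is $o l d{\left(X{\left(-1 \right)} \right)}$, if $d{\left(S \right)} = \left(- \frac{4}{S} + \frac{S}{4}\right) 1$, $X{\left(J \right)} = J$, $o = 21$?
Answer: $\frac{4095}{4} \approx 1023.8$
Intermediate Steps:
$d{\left(S \right)} = - \frac{4}{S} + \frac{S}{4}$ ($d{\left(S \right)} = \left(- \frac{4}{S} + S \frac{1}{4}\right) 1 = \left(- \frac{4}{S} + \frac{S}{4}\right) 1 = - \frac{4}{S} + \frac{S}{4}$)
$o l d{\left(X{\left(-1 \right)} \right)} = 21 \cdot 13 \left(- \frac{4}{-1} + \frac{1}{4} \left(-1\right)\right) = 273 \left(\left(-4\right) \left(-1\right) - \frac{1}{4}\right) = 273 \left(4 - \frac{1}{4}\right) = 273 \cdot \frac{15}{4} = \frac{4095}{4}$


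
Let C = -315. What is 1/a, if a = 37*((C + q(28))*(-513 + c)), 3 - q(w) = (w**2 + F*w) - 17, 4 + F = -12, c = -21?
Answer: 1/12467298 ≈ 8.0210e-8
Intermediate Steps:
F = -16 (F = -4 - 12 = -16)
q(w) = 20 - w**2 + 16*w (q(w) = 3 - ((w**2 - 16*w) - 17) = 3 - (-17 + w**2 - 16*w) = 3 + (17 - w**2 + 16*w) = 20 - w**2 + 16*w)
a = 12467298 (a = 37*((-315 + (20 - 1*28**2 + 16*28))*(-513 - 21)) = 37*((-315 + (20 - 1*784 + 448))*(-534)) = 37*((-315 + (20 - 784 + 448))*(-534)) = 37*((-315 - 316)*(-534)) = 37*(-631*(-534)) = 37*336954 = 12467298)
1/a = 1/12467298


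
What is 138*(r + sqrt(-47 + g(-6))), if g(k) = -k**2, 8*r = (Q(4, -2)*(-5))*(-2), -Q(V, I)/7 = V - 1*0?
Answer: -4830 + 138*I*sqrt(83) ≈ -4830.0 + 1257.2*I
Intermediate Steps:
Q(V, I) = -7*V (Q(V, I) = -7*(V - 1*0) = -7*(V + 0) = -7*V)
r = -35 (r = ((-7*4*(-5))*(-2))/8 = (-28*(-5)*(-2))/8 = (140*(-2))/8 = (1/8)*(-280) = -35)
138*(r + sqrt(-47 + g(-6))) = 138*(-35 + sqrt(-47 - 1*(-6)**2)) = 138*(-35 + sqrt(-47 - 1*36)) = 138*(-35 + sqrt(-47 - 36)) = 138*(-35 + sqrt(-83)) = 138*(-35 + I*sqrt(83)) = -4830 + 138*I*sqrt(83)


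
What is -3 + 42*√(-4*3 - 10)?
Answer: -3 + 42*I*√22 ≈ -3.0 + 197.0*I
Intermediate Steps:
-3 + 42*√(-4*3 - 10) = -3 + 42*√(-12 - 10) = -3 + 42*√(-22) = -3 + 42*(I*√22) = -3 + 42*I*√22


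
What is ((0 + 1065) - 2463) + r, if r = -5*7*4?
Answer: -1538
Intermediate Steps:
r = -140 (r = -35*4 = -140)
((0 + 1065) - 2463) + r = ((0 + 1065) - 2463) - 140 = (1065 - 2463) - 140 = -1398 - 140 = -1538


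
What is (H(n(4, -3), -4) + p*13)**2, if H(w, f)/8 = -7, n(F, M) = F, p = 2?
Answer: 900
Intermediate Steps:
H(w, f) = -56 (H(w, f) = 8*(-7) = -56)
(H(n(4, -3), -4) + p*13)**2 = (-56 + 2*13)**2 = (-56 + 26)**2 = (-30)**2 = 900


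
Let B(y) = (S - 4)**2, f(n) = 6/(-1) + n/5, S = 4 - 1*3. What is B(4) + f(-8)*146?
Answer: -5503/5 ≈ -1100.6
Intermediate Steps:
S = 1 (S = 4 - 3 = 1)
f(n) = -6 + n/5 (f(n) = 6*(-1) + n*(1/5) = -6 + n/5)
B(y) = 9 (B(y) = (1 - 4)**2 = (-3)**2 = 9)
B(4) + f(-8)*146 = 9 + (-6 + (1/5)*(-8))*146 = 9 + (-6 - 8/5)*146 = 9 - 38/5*146 = 9 - 5548/5 = -5503/5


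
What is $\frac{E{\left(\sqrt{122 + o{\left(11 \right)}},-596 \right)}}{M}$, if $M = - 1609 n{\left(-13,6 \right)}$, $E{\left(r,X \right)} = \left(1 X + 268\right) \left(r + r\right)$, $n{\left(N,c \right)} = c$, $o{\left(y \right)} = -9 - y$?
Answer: $\frac{328 \sqrt{102}}{4827} \approx 0.68627$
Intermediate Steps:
$E{\left(r,X \right)} = 2 r \left(268 + X\right)$ ($E{\left(r,X \right)} = \left(X + 268\right) 2 r = \left(268 + X\right) 2 r = 2 r \left(268 + X\right)$)
$M = -9654$ ($M = \left(-1609\right) 6 = -9654$)
$\frac{E{\left(\sqrt{122 + o{\left(11 \right)}},-596 \right)}}{M} = \frac{2 \sqrt{122 - 20} \left(268 - 596\right)}{-9654} = 2 \sqrt{122 - 20} \left(-328\right) \left(- \frac{1}{9654}\right) = 2 \sqrt{102} \left(-328\right) \left(- \frac{1}{9654}\right) = - 656 \sqrt{102} \left(- \frac{1}{9654}\right) = \frac{328 \sqrt{102}}{4827}$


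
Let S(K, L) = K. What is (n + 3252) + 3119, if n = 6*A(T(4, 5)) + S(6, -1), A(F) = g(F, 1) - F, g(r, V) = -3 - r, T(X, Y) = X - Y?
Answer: 6371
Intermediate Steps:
A(F) = -3 - 2*F (A(F) = (-3 - F) - F = -3 - 2*F)
n = 0 (n = 6*(-3 - 2*(4 - 1*5)) + 6 = 6*(-3 - 2*(4 - 5)) + 6 = 6*(-3 - 2*(-1)) + 6 = 6*(-3 + 2) + 6 = 6*(-1) + 6 = -6 + 6 = 0)
(n + 3252) + 3119 = (0 + 3252) + 3119 = 3252 + 3119 = 6371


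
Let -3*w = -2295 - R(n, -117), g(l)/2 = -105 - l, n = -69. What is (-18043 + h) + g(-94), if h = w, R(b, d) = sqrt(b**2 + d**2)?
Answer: -17300 + 5*sqrt(82) ≈ -17255.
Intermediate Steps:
g(l) = -210 - 2*l (g(l) = 2*(-105 - l) = -210 - 2*l)
w = 765 + 5*sqrt(82) (w = -(-2295 - sqrt((-69)**2 + (-117)**2))/3 = -(-2295 - sqrt(4761 + 13689))/3 = -(-2295 - sqrt(18450))/3 = -(-2295 - 15*sqrt(82))/3 = 765 + 5*sqrt(82) ≈ 810.28)
h = 765 + 5*sqrt(82) ≈ 810.28
(-18043 + h) + g(-94) = (-18043 + (765 + 5*sqrt(82))) + (-210 - 2*(-94)) = (-17278 + 5*sqrt(82)) + (-210 + 188) = (-17278 + 5*sqrt(82)) - 22 = -17300 + 5*sqrt(82)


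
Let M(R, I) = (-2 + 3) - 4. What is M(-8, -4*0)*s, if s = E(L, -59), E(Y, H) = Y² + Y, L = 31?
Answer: -2976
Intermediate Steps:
E(Y, H) = Y + Y²
M(R, I) = -3 (M(R, I) = 1 - 4 = -3)
s = 992 (s = 31*(1 + 31) = 31*32 = 992)
M(-8, -4*0)*s = -3*992 = -2976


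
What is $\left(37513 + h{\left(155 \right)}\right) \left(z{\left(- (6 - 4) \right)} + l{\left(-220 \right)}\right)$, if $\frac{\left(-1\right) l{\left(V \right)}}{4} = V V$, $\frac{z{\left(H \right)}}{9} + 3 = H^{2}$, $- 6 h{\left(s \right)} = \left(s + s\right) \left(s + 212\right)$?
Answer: $- \frac{10774113514}{3} \approx -3.5914 \cdot 10^{9}$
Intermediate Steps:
$h{\left(s \right)} = - \frac{s \left(212 + s\right)}{3}$ ($h{\left(s \right)} = - \frac{\left(s + s\right) \left(s + 212\right)}{6} = - \frac{2 s \left(212 + s\right)}{6} = - \frac{s \left(212 + s\right)}{3}$)
$z{\left(H \right)} = -27 + 9 H^{2}$
$l{\left(V \right)} = - 4 V^{2}$ ($l{\left(V \right)} = - 4 V V = - 4 V^{2}$)
$\left(37513 + h{\left(155 \right)}\right) \left(z{\left(- (6 - 4) \right)} + l{\left(-220 \right)}\right) = \left(37513 - \frac{155 \left(212 + 155\right)}{3}\right) \left(\left(-27 + 9 \left(- (6 - 4)\right)^{2}\right) - 4 \left(-220\right)^{2}\right) = \left(37513 - \frac{155}{3} \cdot 367\right) \left(\left(-27 + 9 \left(\left(-1\right) 2\right)^{2}\right) - 193600\right) = \left(37513 - \frac{56885}{3}\right) \left(\left(-27 + 9 \left(-2\right)^{2}\right) - 193600\right) = \frac{55654 \left(\left(-27 + 9 \cdot 4\right) - 193600\right)}{3} = \frac{55654 \left(\left(-27 + 36\right) - 193600\right)}{3} = \frac{55654 \left(9 - 193600\right)}{3} = \frac{55654}{3} \left(-193591\right) = - \frac{10774113514}{3}$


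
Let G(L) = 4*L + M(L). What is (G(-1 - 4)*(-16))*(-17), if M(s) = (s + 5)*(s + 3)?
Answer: -5440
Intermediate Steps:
M(s) = (3 + s)*(5 + s) (M(s) = (5 + s)*(3 + s) = (3 + s)*(5 + s))
G(L) = 15 + L² + 12*L (G(L) = 4*L + (15 + L² + 8*L) = 15 + L² + 12*L)
(G(-1 - 4)*(-16))*(-17) = ((15 + (-1 - 4)² + 12*(-1 - 4))*(-16))*(-17) = ((15 + (-5)² + 12*(-5))*(-16))*(-17) = ((15 + 25 - 60)*(-16))*(-17) = -20*(-16)*(-17) = 320*(-17) = -5440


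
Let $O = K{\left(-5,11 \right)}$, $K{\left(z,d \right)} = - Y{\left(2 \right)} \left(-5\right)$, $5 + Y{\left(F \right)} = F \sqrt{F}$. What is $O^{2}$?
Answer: $825 - 500 \sqrt{2} \approx 117.89$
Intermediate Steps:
$Y{\left(F \right)} = -5 + F^{\frac{3}{2}}$ ($Y{\left(F \right)} = -5 + F \sqrt{F} = -5 + F^{\frac{3}{2}}$)
$K{\left(z,d \right)} = -25 + 10 \sqrt{2}$ ($K{\left(z,d \right)} = - (-5 + 2^{\frac{3}{2}}) \left(-5\right) = - (-5 + 2 \sqrt{2}) \left(-5\right) = \left(5 - 2 \sqrt{2}\right) \left(-5\right) = -25 + 10 \sqrt{2}$)
$O = -25 + 10 \sqrt{2} \approx -10.858$
$O^{2} = \left(-25 + 10 \sqrt{2}\right)^{2}$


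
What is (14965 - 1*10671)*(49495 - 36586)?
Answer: 55431246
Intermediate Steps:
(14965 - 1*10671)*(49495 - 36586) = (14965 - 10671)*12909 = 4294*12909 = 55431246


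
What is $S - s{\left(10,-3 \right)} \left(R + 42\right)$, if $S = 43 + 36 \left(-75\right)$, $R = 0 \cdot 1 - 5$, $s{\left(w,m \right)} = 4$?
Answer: $-2805$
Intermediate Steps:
$R = -5$ ($R = 0 - 5 = -5$)
$S = -2657$ ($S = 43 - 2700 = -2657$)
$S - s{\left(10,-3 \right)} \left(R + 42\right) = -2657 - 4 \left(-5 + 42\right) = -2657 - 4 \cdot 37 = -2657 - 148 = -2805$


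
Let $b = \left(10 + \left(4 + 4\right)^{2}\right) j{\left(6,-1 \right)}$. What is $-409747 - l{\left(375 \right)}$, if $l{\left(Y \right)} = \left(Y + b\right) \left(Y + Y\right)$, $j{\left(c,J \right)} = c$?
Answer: $-1023997$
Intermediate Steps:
$b = 444$ ($b = \left(10 + \left(4 + 4\right)^{2}\right) 6 = \left(10 + 8^{2}\right) 6 = \left(10 + 64\right) 6 = 74 \cdot 6 = 444$)
$l{\left(Y \right)} = 2 Y \left(444 + Y\right)$ ($l{\left(Y \right)} = \left(Y + 444\right) \left(Y + Y\right) = \left(444 + Y\right) 2 Y = 2 Y \left(444 + Y\right)$)
$-409747 - l{\left(375 \right)} = -409747 - 2 \cdot 375 \left(444 + 375\right) = -409747 - 2 \cdot 375 \cdot 819 = -409747 - 614250 = -1023997$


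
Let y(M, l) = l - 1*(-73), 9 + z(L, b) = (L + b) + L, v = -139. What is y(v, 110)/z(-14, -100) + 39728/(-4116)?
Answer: -1548991/140973 ≈ -10.988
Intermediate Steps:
z(L, b) = -9 + b + 2*L (z(L, b) = -9 + ((L + b) + L) = -9 + (b + 2*L) = -9 + b + 2*L)
y(M, l) = 73 + l (y(M, l) = l + 73 = 73 + l)
y(v, 110)/z(-14, -100) + 39728/(-4116) = (73 + 110)/(-9 - 100 + 2*(-14)) + 39728/(-4116) = 183/(-9 - 100 - 28) + 39728*(-1/4116) = 183/(-137) - 9932/1029 = 183*(-1/137) - 9932/1029 = -183/137 - 9932/1029 = -1548991/140973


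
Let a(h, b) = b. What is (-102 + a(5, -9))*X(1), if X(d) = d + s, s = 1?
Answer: -222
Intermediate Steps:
X(d) = 1 + d (X(d) = d + 1 = 1 + d)
(-102 + a(5, -9))*X(1) = (-102 - 9)*(1 + 1) = -111*2 = -222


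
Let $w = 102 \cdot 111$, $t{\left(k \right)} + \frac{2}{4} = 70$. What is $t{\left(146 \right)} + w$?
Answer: $\frac{22783}{2} \approx 11392.0$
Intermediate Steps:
$t{\left(k \right)} = \frac{139}{2}$ ($t{\left(k \right)} = - \frac{1}{2} + 70 = \frac{139}{2}$)
$w = 11322$
$t{\left(146 \right)} + w = \frac{139}{2} + 11322 = \frac{22783}{2}$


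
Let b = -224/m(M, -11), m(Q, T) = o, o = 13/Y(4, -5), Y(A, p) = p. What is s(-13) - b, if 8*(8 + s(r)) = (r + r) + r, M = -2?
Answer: -10299/104 ≈ -99.029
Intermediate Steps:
o = -13/5 (o = 13/(-5) = 13*(-⅕) = -13/5 ≈ -2.6000)
s(r) = -8 + 3*r/8 (s(r) = -8 + ((r + r) + r)/8 = -8 + (2*r + r)/8 = -8 + (3*r)/8 = -8 + 3*r/8)
m(Q, T) = -13/5
b = 1120/13 (b = -224/(-13/5) = -224*(-5/13) = 1120/13 ≈ 86.154)
s(-13) - b = (-8 + (3/8)*(-13)) - 1*1120/13 = (-8 - 39/8) - 1120/13 = -103/8 - 1120/13 = -10299/104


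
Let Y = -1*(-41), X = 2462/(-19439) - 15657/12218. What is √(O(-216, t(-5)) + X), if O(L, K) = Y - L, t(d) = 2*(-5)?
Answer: 5*√576706864101308962/237505702 ≈ 15.987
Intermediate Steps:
X = -334437139/237505702 (X = 2462*(-1/19439) - 15657*1/12218 = -2462/19439 - 15657/12218 = -334437139/237505702 ≈ -1.4081)
t(d) = -10
Y = 41
O(L, K) = 41 - L
√(O(-216, t(-5)) + X) = √((41 - 1*(-216)) - 334437139/237505702) = √((41 + 216) - 334437139/237505702) = √(257 - 334437139/237505702) = √(60704528275/237505702) = 5*√576706864101308962/237505702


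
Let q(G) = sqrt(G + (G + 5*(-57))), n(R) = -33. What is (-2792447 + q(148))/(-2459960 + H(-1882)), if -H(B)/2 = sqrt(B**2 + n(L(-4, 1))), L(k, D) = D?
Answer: (2792447 - sqrt(11))/(2459960 + 2*sqrt(3541891)) ≈ 1.1334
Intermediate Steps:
q(G) = sqrt(-285 + 2*G) (q(G) = sqrt(G + (G - 285)) = sqrt(G + (-285 + G)) = sqrt(-285 + 2*G))
H(B) = -2*sqrt(-33 + B**2) (H(B) = -2*sqrt(B**2 - 33) = -2*sqrt(-33 + B**2))
(-2792447 + q(148))/(-2459960 + H(-1882)) = (-2792447 + sqrt(-285 + 2*148))/(-2459960 - 2*sqrt(-33 + (-1882)**2)) = (-2792447 + sqrt(-285 + 296))/(-2459960 - 2*sqrt(-33 + 3541924)) = (-2792447 + sqrt(11))/(-2459960 - 2*sqrt(3541891))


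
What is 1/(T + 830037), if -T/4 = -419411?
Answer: 1/2507681 ≈ 3.9877e-7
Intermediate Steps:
T = 1677644 (T = -4*(-419411) = 1677644)
1/(T + 830037) = 1/(1677644 + 830037) = 1/2507681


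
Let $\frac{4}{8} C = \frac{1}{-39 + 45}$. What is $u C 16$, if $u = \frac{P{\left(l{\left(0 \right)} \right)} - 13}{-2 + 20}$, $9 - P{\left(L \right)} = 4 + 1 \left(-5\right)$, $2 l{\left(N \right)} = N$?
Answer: $- \frac{8}{9} \approx -0.88889$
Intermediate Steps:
$l{\left(N \right)} = \frac{N}{2}$
$P{\left(L \right)} = 10$ ($P{\left(L \right)} = 9 - \left(4 + 1 \left(-5\right)\right) = 9 - \left(4 - 5\right) = 9 - -1 = 9 + 1 = 10$)
$C = \frac{1}{3}$ ($C = \frac{2}{-39 + 45} = \frac{2}{6} = 2 \cdot \frac{1}{6} = \frac{1}{3} \approx 0.33333$)
$u = - \frac{1}{6}$ ($u = \frac{10 - 13}{-2 + 20} = - \frac{3}{18} = \left(-3\right) \frac{1}{18} = - \frac{1}{6} \approx -0.16667$)
$u C 16 = \left(- \frac{1}{6}\right) \frac{1}{3} \cdot 16 = \left(- \frac{1}{18}\right) 16 = - \frac{8}{9}$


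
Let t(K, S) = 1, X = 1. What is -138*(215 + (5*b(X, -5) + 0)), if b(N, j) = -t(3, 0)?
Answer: -28980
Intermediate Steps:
b(N, j) = -1 (b(N, j) = -1*1 = -1)
-138*(215 + (5*b(X, -5) + 0)) = -138*(215 + (5*(-1) + 0)) = -138*(215 + (-5 + 0)) = -138*(215 - 5) = -138*210 = -28980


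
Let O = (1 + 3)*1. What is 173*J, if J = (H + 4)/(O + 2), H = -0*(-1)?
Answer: 346/3 ≈ 115.33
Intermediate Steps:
O = 4 (O = 4*1 = 4)
H = 0 (H = -3*0 = 0)
J = 2/3 (J = (0 + 4)/(4 + 2) = 4/6 = 4*(1/6) = 2/3 ≈ 0.66667)
173*J = 173*(2/3) = 346/3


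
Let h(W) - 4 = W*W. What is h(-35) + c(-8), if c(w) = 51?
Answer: 1280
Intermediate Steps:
h(W) = 4 + W² (h(W) = 4 + W*W = 4 + W²)
h(-35) + c(-8) = (4 + (-35)²) + 51 = (4 + 1225) + 51 = 1229 + 51 = 1280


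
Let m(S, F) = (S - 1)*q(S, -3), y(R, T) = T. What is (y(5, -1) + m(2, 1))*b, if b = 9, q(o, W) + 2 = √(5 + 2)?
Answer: -27 + 9*√7 ≈ -3.1882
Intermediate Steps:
q(o, W) = -2 + √7 (q(o, W) = -2 + √(5 + 2) = -2 + √7)
m(S, F) = (-1 + S)*(-2 + √7) (m(S, F) = (S - 1)*(-2 + √7) = (-1 + S)*(-2 + √7))
(y(5, -1) + m(2, 1))*b = (-1 - (-1 + 2)*(2 - √7))*9 = (-1 - 1*1*(2 - √7))*9 = (-1 + (-2 + √7))*9 = (-3 + √7)*9 = -27 + 9*√7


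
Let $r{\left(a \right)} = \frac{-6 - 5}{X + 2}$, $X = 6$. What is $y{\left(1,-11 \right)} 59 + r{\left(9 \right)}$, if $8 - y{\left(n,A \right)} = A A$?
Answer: $- \frac{53347}{8} \approx -6668.4$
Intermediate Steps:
$r{\left(a \right)} = - \frac{11}{8}$ ($r{\left(a \right)} = \frac{-6 - 5}{6 + 2} = - \frac{11}{8}$)
$y{\left(n,A \right)} = 8 - A^{2}$ ($y{\left(n,A \right)} = 8 - A A = 8 - A^{2}$)
$y{\left(1,-11 \right)} 59 + r{\left(9 \right)} = \left(8 - \left(-11\right)^{2}\right) 59 - \frac{11}{8} = \left(8 - 121\right) 59 - \frac{11}{8} = \left(-113\right) 59 - \frac{11}{8} = -6667 - \frac{11}{8} = - \frac{53347}{8}$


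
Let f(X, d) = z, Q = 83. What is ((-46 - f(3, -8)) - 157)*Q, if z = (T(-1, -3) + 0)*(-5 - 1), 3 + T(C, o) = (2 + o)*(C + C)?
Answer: -17347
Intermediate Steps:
T(C, o) = -3 + 2*C*(2 + o) (T(C, o) = -3 + (2 + o)*(C + C) = -3 + (2 + o)*(2*C) = -3 + 2*C*(2 + o))
z = 6 (z = ((-3 + 4*(-1) + 2*(-1)*(-3)) + 0)*(-5 - 1) = ((-3 - 4 + 6) + 0)*(-6) = (-1 + 0)*(-6) = -1*(-6) = 6)
f(X, d) = 6
((-46 - f(3, -8)) - 157)*Q = ((-46 - 1*6) - 157)*83 = ((-46 - 6) - 157)*83 = (-52 - 157)*83 = -209*83 = -17347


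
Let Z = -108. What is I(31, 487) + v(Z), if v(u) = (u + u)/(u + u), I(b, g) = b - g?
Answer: -455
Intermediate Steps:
v(u) = 1 (v(u) = (2*u)/((2*u)) = (2*u)*(1/(2*u)) = 1)
I(31, 487) + v(Z) = (31 - 1*487) + 1 = (31 - 487) + 1 = -456 + 1 = -455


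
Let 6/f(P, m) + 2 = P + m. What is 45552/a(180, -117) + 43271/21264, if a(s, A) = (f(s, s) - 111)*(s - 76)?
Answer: -134586407/70405104 ≈ -1.9116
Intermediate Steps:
f(P, m) = 6/(-2 + P + m) (f(P, m) = 6/(-2 + (P + m)) = 6/(-2 + P + m))
a(s, A) = (-111 + 6/(-2 + 2*s))*(-76 + s) (a(s, A) = (6/(-2 + s + s) - 111)*(s - 76) = (6/(-2 + 2*s) - 111)*(-76 + s) = (-111 + 6/(-2 + 2*s))*(-76 + s))
45552/a(180, -117) + 43271/21264 = 45552/((3*(-2888 - 37*180**2 + 2850*180)/(-1 + 180))) + 43271/21264 = 45552/((3*(-2888 - 37*32400 + 513000)/179)) + 43271*(1/21264) = 45552/((3*(1/179)*(-2888 - 1198800 + 513000))) + 43271/21264 = 45552/((3*(1/179)*(-688688))) + 43271/21264 = 45552/(-2066064/179) + 43271/21264 = 45552*(-179/2066064) + 43271/21264 = -13067/3311 + 43271/21264 = -134586407/70405104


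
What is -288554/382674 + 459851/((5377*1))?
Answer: 87210733358/1028819049 ≈ 84.768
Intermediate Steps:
-288554/382674 + 459851/((5377*1)) = -288554*1/382674 + 459851/5377 = -144277/191337 + 459851*(1/5377) = -144277/191337 + 459851/5377 = 87210733358/1028819049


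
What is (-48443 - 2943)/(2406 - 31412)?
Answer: 25693/14503 ≈ 1.7716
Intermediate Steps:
(-48443 - 2943)/(2406 - 31412) = -51386/(-29006) = -51386*(-1/29006) = 25693/14503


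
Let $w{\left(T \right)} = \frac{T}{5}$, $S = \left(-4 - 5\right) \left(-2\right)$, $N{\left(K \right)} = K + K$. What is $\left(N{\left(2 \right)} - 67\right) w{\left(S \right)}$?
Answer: $- \frac{1134}{5} \approx -226.8$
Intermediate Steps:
$N{\left(K \right)} = 2 K$
$S = 18$ ($S = \left(-9\right) \left(-2\right) = 18$)
$w{\left(T \right)} = \frac{T}{5}$ ($w{\left(T \right)} = T \frac{1}{5} = \frac{T}{5}$)
$\left(N{\left(2 \right)} - 67\right) w{\left(S \right)} = \left(2 \cdot 2 - 67\right) \frac{1}{5} \cdot 18 = \left(4 - 67\right) \frac{18}{5} = \left(-63\right) \frac{18}{5} = - \frac{1134}{5}$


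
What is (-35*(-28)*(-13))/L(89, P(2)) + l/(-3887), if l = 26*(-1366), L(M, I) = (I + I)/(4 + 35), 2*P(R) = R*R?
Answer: -37137553/299 ≈ -1.2421e+5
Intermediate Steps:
P(R) = R**2/2 (P(R) = (R*R)/2 = R**2/2)
L(M, I) = 2*I/39 (L(M, I) = (2*I)/39 = (2*I)*(1/39) = 2*I/39)
l = -35516
(-35*(-28)*(-13))/L(89, P(2)) + l/(-3887) = (-35*(-28)*(-13))/((2*((1/2)*2**2)/39)) - 35516/(-3887) = (980*(-13))/((2*((1/2)*4)/39)) - 35516*(-1/3887) = -12740/((2/39)*2) + 2732/299 = -12740/4/39 + 2732/299 = -12740*39/4 + 2732/299 = -124215 + 2732/299 = -37137553/299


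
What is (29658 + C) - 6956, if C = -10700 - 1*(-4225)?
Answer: 16227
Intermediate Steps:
C = -6475 (C = -10700 + 4225 = -6475)
(29658 + C) - 6956 = (29658 - 6475) - 6956 = 23183 - 6956 = 16227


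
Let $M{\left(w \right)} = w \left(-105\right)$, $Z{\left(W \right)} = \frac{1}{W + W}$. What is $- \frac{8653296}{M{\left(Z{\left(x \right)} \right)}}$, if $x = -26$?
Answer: $- \frac{149990464}{35} \approx -4.2854 \cdot 10^{6}$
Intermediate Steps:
$Z{\left(W \right)} = \frac{1}{2 W}$
$M{\left(w \right)} = - 105 w$
$- \frac{8653296}{M{\left(Z{\left(x \right)} \right)}} = - \frac{8653296}{\left(-105\right) \frac{1}{2 \left(-26\right)}} = - \frac{8653296}{\left(-105\right) \frac{1}{2} \left(- \frac{1}{26}\right)} = - \frac{8653296}{\left(-105\right) \left(- \frac{1}{52}\right)} = - \frac{8653296}{\frac{105}{52}} = \left(-8653296\right) \frac{52}{105} = - \frac{149990464}{35}$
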